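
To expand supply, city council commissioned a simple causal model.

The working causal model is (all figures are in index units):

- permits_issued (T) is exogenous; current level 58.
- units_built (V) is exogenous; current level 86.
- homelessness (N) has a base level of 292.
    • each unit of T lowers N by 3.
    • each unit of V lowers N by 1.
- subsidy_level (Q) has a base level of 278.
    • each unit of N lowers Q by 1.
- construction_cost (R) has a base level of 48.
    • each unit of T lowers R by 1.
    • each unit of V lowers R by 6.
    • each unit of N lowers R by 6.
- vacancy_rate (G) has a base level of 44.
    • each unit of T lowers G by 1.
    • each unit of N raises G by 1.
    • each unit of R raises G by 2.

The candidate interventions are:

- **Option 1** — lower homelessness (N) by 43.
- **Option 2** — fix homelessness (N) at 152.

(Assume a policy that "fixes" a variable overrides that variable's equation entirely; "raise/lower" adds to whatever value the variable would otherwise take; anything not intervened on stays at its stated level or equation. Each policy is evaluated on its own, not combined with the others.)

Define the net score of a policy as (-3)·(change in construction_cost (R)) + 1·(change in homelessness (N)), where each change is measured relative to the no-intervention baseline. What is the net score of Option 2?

Baseline:
  T = 58
  V = 86
  N = 292 − 3·58 − 86 = 32
  R = 48 − 58 − 6·86 − 6·32 = -718
Option 2 (N := 152):
  T = 58
  V = 86
  N = 152
  R = 48 − 58 − 6·86 − 6·152 = -1438
ΔR = -1438 − (-718) = -720; ΔN = 152 − 32 = 120
Score = (-3)·(-720) + 1·120 = 2280

2280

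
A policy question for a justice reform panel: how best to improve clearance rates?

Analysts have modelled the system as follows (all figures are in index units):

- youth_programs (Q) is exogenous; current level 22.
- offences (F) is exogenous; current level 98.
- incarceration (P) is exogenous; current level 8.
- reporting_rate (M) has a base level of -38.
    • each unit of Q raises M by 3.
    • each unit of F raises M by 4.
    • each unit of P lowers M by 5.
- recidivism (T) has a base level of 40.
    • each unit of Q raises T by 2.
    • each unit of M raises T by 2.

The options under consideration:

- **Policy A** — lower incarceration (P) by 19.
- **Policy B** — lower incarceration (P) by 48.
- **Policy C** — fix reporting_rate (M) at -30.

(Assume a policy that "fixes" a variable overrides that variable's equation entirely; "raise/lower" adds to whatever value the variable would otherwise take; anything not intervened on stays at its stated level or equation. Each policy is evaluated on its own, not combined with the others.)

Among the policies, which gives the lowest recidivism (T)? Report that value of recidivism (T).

24

Policy A (P − 19):
  Q = 22
  F = 98
  P = 8 − 19 = -11
  M = -38 + 3·22 + 4·98 − 5·(-11) = 475
  T = 40 + 2·22 + 2·475 = 1034
Policy B (P − 48):
  Q = 22
  F = 98
  P = 8 − 48 = -40
  M = -38 + 3·22 + 4·98 − 5·(-40) = 620
  T = 40 + 2·22 + 2·620 = 1324
Policy C (M := -30):
  Q = 22
  F = 98
  P = 8
  M = -30
  T = 40 + 2·22 + 2·(-30) = 24
Comparing — Policy A: T=1034, Policy B: T=1324, Policy C: T=24. Lowest is 24 (Policy C).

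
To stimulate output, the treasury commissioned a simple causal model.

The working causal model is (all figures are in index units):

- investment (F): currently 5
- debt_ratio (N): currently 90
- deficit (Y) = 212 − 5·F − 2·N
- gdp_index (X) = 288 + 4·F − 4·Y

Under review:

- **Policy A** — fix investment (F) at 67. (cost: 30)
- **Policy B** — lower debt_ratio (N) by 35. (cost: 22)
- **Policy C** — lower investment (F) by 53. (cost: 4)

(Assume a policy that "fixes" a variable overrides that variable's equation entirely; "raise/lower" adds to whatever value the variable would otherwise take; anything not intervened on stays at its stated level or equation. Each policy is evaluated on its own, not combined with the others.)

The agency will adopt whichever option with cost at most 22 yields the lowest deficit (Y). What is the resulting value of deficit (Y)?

Policy B (N − 35):
  F = 5
  N = 90 − 35 = 55
  Y = 212 − 5·5 − 2·55 = 77
Policy C (F − 53):
  F = 5 − 53 = -48
  N = 90
  Y = 212 − 5·(-48) − 2·90 = 272
Comparing — Policy B: Y=77, Policy C: Y=272. Lowest is 77 (Policy B).

77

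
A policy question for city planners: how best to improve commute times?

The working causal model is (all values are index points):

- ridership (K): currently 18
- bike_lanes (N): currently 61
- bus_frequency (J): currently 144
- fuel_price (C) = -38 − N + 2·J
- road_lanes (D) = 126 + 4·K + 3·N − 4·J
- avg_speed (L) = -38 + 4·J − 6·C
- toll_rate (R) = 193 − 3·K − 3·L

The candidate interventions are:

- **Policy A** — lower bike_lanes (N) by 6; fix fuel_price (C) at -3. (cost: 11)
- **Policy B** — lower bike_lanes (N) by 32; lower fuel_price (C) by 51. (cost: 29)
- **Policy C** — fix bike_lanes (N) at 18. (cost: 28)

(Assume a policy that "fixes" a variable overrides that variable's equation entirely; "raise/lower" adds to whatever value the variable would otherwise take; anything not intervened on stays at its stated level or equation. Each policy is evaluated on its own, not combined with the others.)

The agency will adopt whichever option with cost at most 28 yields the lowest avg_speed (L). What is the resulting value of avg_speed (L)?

Policy A (N − 6, C := -3):
  N = 61 − 6 = 55
  J = 144
  C = -3
  L = -38 + 4·144 − 6·(-3) = 556
Policy C (N := 18):
  N = 18
  J = 144
  C = -38 − 18 + 2·144 = 232
  L = -38 + 4·144 − 6·232 = -854
Comparing — Policy A: L=556, Policy C: L=-854. Lowest is -854 (Policy C).

-854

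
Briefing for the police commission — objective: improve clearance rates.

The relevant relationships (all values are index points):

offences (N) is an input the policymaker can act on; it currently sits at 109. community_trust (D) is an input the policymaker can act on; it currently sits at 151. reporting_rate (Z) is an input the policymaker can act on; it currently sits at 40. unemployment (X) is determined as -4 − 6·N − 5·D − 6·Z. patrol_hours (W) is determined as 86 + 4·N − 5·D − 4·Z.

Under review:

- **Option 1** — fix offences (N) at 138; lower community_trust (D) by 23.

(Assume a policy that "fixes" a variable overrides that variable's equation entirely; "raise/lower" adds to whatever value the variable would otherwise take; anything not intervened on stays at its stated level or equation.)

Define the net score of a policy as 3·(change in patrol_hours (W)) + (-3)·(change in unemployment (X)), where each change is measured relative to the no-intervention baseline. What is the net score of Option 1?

Baseline:
  N = 109
  D = 151
  Z = 40
  X = -4 − 6·109 − 5·151 − 6·40 = -1653
  W = 86 + 4·109 − 5·151 − 4·40 = -393
Option 1 (N := 138, D − 23):
  N = 138
  D = 151 − 23 = 128
  Z = 40
  X = -4 − 6·138 − 5·128 − 6·40 = -1712
  W = 86 + 4·138 − 5·128 − 4·40 = -162
ΔW = -162 − (-393) = 231; ΔX = -1712 − (-1653) = -59
Score = 3·231 + (-3)·(-59) = 870

870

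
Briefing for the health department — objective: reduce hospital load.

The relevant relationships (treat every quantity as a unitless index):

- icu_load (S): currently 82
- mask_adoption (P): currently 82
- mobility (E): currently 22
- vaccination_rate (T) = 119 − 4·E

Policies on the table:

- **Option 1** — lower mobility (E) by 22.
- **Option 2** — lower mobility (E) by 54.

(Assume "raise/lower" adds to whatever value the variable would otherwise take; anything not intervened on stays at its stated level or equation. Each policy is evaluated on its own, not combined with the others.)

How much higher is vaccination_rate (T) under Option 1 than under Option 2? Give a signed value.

Option 1 (E − 22):
  E = 22 − 22 = 0
  T = 119 − 4·0 = 119
Option 2 (E − 54):
  E = 22 − 54 = -32
  T = 119 − 4·(-32) = 247
T: 119 − 247 = -128

-128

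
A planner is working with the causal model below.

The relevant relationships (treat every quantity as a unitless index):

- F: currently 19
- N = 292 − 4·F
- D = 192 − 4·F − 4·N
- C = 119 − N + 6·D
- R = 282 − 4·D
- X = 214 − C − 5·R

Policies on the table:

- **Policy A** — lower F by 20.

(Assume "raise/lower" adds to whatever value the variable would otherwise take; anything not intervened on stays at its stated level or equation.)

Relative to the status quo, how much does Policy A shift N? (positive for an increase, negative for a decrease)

Baseline:
  F = 19
  N = 292 − 4·19 = 216
Policy A (F − 20):
  F = 19 − 20 = -1
  N = 292 − 4·(-1) = 296
Change in N: 296 − 216 = 80

80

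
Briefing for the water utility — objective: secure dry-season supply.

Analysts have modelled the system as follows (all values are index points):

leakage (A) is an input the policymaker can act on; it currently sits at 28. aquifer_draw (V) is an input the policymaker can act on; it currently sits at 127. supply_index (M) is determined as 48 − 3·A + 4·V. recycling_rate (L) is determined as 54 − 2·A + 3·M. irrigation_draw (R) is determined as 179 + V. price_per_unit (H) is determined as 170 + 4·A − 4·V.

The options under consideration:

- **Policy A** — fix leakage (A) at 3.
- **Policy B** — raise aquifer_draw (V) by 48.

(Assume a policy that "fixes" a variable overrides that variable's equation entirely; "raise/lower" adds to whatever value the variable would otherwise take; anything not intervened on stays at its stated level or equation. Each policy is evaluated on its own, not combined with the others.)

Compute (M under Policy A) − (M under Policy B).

Policy A (A := 3):
  A = 3
  V = 127
  M = 48 − 3·3 + 4·127 = 547
Policy B (V + 48):
  A = 28
  V = 127 + 48 = 175
  M = 48 − 3·28 + 4·175 = 664
M: 547 − 664 = -117

-117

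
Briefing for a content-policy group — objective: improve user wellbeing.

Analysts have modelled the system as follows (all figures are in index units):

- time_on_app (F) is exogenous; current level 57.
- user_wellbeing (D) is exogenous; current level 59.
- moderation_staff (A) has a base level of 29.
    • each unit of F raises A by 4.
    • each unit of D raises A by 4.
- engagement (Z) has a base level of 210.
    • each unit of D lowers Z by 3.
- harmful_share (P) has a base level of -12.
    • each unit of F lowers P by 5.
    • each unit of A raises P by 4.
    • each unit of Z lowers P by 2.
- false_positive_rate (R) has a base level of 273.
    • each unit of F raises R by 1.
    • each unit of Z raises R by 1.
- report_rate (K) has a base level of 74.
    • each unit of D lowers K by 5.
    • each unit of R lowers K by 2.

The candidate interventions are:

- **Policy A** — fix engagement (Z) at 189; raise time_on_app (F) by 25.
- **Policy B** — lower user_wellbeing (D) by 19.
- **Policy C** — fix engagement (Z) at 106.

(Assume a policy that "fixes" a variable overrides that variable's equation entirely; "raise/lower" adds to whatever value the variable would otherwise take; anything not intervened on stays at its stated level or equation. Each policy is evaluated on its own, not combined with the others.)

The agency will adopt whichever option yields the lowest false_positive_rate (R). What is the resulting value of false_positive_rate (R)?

420

Policy A (Z := 189, F + 25):
  F = 57 + 25 = 82
  D = 59
  Z = 189
  R = 273 + 82 + 189 = 544
Policy B (D − 19):
  F = 57
  D = 59 − 19 = 40
  Z = 210 − 3·40 = 90
  R = 273 + 57 + 90 = 420
Policy C (Z := 106):
  F = 57
  D = 59
  Z = 106
  R = 273 + 57 + 106 = 436
Comparing — Policy A: R=544, Policy B: R=420, Policy C: R=436. Lowest is 420 (Policy B).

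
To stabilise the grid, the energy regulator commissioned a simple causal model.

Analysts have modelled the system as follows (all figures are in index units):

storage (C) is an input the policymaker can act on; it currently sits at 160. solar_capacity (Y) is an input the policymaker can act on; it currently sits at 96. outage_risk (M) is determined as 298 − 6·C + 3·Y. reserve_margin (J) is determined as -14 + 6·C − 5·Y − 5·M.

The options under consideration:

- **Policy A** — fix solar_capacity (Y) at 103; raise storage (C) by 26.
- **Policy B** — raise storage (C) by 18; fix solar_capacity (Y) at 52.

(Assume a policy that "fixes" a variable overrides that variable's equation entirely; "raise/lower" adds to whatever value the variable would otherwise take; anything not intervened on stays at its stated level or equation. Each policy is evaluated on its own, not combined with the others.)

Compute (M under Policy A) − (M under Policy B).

105

Policy A (Y := 103, C + 26):
  C = 160 + 26 = 186
  Y = 103
  M = 298 − 6·186 + 3·103 = -509
Policy B (C + 18, Y := 52):
  C = 160 + 18 = 178
  Y = 52
  M = 298 − 6·178 + 3·52 = -614
M: -509 − (-614) = 105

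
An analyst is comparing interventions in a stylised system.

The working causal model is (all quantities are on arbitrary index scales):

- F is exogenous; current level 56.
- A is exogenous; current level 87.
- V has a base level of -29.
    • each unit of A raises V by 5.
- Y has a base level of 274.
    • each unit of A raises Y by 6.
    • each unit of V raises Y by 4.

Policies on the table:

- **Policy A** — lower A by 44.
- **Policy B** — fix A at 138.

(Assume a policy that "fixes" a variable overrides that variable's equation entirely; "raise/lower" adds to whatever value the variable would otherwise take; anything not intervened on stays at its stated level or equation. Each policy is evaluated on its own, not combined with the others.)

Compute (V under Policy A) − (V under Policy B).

Policy A (A − 44):
  A = 87 − 44 = 43
  V = -29 + 5·43 = 186
Policy B (A := 138):
  A = 138
  V = -29 + 5·138 = 661
V: 186 − 661 = -475

-475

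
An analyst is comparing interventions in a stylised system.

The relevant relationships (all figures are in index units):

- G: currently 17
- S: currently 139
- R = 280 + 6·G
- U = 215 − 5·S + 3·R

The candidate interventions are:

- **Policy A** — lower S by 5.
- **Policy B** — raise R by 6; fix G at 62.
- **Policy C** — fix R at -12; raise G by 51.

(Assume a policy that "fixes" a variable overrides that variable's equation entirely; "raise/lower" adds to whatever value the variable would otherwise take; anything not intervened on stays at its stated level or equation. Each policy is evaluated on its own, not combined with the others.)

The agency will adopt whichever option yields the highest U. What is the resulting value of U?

1494

Policy A (S − 5):
  G = 17
  S = 139 − 5 = 134
  R = 280 + 6·17 = 382
  U = 215 − 5·134 + 3·382 = 691
Policy B (R + 6, G := 62):
  G = 62
  S = 139
  R = 280 + 6·62 (+6 from intervention) = 658
  U = 215 − 5·139 + 3·658 = 1494
Policy C (R := -12, G + 51):
  G = 17 + 51 = 68
  S = 139
  R = -12
  U = 215 − 5·139 + 3·(-12) = -516
Comparing — Policy A: U=691, Policy B: U=1494, Policy C: U=-516. Highest is 1494 (Policy B).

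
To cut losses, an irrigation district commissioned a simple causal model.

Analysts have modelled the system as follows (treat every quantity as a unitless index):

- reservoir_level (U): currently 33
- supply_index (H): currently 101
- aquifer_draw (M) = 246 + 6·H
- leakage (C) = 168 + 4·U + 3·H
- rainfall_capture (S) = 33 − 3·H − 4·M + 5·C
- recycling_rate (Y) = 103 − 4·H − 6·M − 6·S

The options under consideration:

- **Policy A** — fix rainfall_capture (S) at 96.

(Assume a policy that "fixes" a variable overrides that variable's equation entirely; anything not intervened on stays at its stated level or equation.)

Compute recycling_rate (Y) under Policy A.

Policy A (S := 96):
  U = 33
  H = 101
  M = 246 + 6·101 = 852
  C = 168 + 4·33 + 3·101 = 603
  S = 96
  Y = 103 − 4·101 − 6·852 − 6·96 = -5989

-5989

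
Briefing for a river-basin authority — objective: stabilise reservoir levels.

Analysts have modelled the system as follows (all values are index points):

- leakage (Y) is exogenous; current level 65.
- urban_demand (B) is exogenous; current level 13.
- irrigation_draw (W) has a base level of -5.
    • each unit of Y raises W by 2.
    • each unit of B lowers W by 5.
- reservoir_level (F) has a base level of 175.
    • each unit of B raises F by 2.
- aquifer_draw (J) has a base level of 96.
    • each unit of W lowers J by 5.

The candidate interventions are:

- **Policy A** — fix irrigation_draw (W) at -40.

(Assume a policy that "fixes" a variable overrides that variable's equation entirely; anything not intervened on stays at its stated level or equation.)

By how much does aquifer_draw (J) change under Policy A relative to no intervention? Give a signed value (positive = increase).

Baseline:
  Y = 65
  B = 13
  W = -5 + 2·65 − 5·13 = 60
  J = 96 − 5·60 = -204
Policy A (W := -40):
  Y = 65
  B = 13
  W = -40
  J = 96 − 5·(-40) = 296
Change in J: 296 − (-204) = 500

500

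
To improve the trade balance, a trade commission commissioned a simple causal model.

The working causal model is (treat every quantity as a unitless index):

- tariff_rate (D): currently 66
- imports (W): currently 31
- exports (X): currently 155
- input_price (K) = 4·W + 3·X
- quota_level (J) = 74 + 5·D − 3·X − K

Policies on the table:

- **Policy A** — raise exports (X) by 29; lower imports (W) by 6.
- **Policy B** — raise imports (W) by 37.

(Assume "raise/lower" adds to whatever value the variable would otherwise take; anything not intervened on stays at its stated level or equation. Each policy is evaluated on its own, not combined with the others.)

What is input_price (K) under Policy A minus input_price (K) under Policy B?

Policy A (X + 29, W − 6):
  W = 31 − 6 = 25
  X = 155 + 29 = 184
  K = 0 + 4·25 + 3·184 = 652
Policy B (W + 37):
  W = 31 + 37 = 68
  X = 155
  K = 0 + 4·68 + 3·155 = 737
K: 652 − 737 = -85

-85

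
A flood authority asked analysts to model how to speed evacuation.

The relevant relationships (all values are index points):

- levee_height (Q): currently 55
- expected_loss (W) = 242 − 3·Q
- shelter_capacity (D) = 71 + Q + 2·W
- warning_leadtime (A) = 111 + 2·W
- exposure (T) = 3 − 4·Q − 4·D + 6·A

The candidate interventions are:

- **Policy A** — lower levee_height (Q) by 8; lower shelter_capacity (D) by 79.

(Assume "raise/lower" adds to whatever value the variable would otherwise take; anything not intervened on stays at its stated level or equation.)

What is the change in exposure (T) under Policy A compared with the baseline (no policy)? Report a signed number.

Baseline:
  Q = 55
  W = 242 − 3·55 = 77
  D = 71 + 55 + 2·77 = 280
  A = 111 + 2·77 = 265
  T = 3 − 4·55 − 4·280 + 6·265 = 253
Policy A (Q − 8, D − 79):
  Q = 55 − 8 = 47
  W = 242 − 3·47 = 101
  D = 71 + 47 + 2·101 (−79 from intervention) = 241
  A = 111 + 2·101 = 313
  T = 3 − 4·47 − 4·241 + 6·313 = 729
Change in T: 729 − 253 = 476

476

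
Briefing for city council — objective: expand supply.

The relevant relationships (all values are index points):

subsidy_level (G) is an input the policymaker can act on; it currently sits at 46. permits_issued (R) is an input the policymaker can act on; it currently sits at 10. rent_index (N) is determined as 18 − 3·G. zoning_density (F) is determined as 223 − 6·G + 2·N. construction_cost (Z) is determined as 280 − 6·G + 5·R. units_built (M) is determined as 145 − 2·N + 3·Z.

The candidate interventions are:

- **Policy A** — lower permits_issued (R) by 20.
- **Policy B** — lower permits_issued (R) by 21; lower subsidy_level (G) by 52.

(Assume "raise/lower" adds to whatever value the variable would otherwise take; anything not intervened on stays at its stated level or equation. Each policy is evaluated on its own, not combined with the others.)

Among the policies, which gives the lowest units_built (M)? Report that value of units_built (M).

247

Policy A (R − 20):
  G = 46
  R = 10 − 20 = -10
  N = 18 − 3·46 = -120
  Z = 280 − 6·46 + 5·(-10) = -46
  M = 145 − 2·(-120) + 3·(-46) = 247
Policy B (R − 21, G − 52):
  G = 46 − 52 = -6
  R = 10 − 21 = -11
  N = 18 − 3·(-6) = 36
  Z = 280 − 6·(-6) + 5·(-11) = 261
  M = 145 − 2·36 + 3·261 = 856
Comparing — Policy A: M=247, Policy B: M=856. Lowest is 247 (Policy A).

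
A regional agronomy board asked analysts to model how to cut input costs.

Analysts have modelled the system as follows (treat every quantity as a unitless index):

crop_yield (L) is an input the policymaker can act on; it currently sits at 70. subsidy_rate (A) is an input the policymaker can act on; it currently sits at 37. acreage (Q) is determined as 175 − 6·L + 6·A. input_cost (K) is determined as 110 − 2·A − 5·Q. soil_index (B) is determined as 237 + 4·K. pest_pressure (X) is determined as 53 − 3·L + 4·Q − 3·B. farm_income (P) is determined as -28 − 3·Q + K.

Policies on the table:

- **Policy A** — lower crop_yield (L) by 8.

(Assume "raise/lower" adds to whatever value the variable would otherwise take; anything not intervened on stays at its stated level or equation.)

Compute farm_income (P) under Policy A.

-192

Policy A (L − 8):
  L = 70 − 8 = 62
  A = 37
  Q = 175 − 6·62 + 6·37 = 25
  K = 110 − 2·37 − 5·25 = -89
  P = -28 − 3·25 + (-89) = -192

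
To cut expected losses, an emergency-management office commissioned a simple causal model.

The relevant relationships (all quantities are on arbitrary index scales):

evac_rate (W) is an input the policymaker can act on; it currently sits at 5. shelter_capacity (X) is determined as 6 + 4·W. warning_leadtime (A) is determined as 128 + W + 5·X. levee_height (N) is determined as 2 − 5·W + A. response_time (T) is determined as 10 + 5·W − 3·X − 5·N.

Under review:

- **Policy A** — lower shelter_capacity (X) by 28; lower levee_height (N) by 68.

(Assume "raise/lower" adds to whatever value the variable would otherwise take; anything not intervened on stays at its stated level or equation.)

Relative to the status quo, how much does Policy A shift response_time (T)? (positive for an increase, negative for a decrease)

Baseline:
  W = 5
  X = 6 + 4·5 = 26
  A = 128 + 5 + 5·26 = 263
  N = 2 − 5·5 + 263 = 240
  T = 10 + 5·5 − 3·26 − 5·240 = -1243
Policy A (X − 28, N − 68):
  W = 5
  X = 6 + 4·5 (−28 from intervention) = -2
  A = 128 + 5 + 5·(-2) = 123
  N = 2 − 5·5 + 123 (−68 from intervention) = 32
  T = 10 + 5·5 − 3·(-2) − 5·32 = -119
Change in T: -119 − (-1243) = 1124

1124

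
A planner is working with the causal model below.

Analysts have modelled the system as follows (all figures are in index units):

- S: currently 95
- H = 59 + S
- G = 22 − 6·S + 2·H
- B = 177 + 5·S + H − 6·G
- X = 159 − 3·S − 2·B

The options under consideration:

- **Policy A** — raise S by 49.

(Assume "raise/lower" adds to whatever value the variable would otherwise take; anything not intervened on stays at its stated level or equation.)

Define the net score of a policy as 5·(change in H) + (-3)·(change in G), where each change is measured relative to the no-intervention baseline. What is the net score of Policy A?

Baseline:
  S = 95
  H = 59 + 95 = 154
  G = 22 − 6·95 + 2·154 = -240
Policy A (S + 49):
  S = 95 + 49 = 144
  H = 59 + 144 = 203
  G = 22 − 6·144 + 2·203 = -436
ΔH = 203 − 154 = 49; ΔG = -436 − (-240) = -196
Score = 5·49 + (-3)·(-196) = 833

833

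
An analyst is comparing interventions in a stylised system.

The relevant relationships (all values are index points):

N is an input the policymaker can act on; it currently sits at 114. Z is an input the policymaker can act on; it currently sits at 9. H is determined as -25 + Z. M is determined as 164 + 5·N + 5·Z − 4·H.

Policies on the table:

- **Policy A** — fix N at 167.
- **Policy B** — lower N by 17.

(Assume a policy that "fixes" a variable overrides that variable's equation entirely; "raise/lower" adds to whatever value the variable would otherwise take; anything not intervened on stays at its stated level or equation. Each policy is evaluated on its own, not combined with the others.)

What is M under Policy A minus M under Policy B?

350

Policy A (N := 167):
  N = 167
  Z = 9
  H = -25 + 9 = -16
  M = 164 + 5·167 + 5·9 − 4·(-16) = 1108
Policy B (N − 17):
  N = 114 − 17 = 97
  Z = 9
  H = -25 + 9 = -16
  M = 164 + 5·97 + 5·9 − 4·(-16) = 758
M: 1108 − 758 = 350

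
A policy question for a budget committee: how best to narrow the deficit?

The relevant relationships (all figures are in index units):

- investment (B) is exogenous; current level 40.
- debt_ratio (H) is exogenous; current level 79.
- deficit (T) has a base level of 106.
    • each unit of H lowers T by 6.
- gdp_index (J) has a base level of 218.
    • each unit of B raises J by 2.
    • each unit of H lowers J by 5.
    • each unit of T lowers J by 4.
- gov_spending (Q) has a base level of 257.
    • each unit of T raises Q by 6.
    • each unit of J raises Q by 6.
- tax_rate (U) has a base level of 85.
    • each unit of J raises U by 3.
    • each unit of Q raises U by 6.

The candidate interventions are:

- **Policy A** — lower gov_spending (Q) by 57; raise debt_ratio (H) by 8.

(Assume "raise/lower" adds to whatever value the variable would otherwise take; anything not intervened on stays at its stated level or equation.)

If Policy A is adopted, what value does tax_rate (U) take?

45862

Policy A (Q − 57, H + 8):
  B = 40
  H = 79 + 8 = 87
  T = 106 − 6·87 = -416
  J = 218 + 2·40 − 5·87 − 4·(-416) = 1527
  Q = 257 + 6·(-416) + 6·1527 (−57 from intervention) = 6866
  U = 85 + 3·1527 + 6·6866 = 45862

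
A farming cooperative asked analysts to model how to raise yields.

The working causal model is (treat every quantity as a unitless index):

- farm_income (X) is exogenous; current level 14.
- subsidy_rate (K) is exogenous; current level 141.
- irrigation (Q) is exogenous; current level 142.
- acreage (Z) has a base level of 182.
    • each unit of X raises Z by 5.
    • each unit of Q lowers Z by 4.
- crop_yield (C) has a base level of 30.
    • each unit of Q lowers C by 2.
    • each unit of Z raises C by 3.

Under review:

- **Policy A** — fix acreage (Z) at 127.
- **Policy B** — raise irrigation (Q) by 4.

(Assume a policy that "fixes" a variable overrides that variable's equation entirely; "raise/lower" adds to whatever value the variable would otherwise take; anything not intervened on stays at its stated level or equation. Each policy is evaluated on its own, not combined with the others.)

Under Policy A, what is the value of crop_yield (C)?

127

Policy A (Z := 127):
  X = 14
  Q = 142
  Z = 127
  C = 30 − 2·142 + 3·127 = 127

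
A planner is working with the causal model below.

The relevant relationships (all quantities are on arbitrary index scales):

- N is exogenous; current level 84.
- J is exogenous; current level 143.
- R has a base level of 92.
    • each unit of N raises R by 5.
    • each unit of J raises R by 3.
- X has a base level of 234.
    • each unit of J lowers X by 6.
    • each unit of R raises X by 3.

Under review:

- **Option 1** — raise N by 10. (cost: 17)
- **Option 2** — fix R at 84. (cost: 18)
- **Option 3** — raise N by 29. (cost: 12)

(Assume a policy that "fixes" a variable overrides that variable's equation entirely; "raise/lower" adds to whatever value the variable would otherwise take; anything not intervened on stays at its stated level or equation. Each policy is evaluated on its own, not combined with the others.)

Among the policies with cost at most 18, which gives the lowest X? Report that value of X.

-372

Option 1 (N + 10):
  N = 84 + 10 = 94
  J = 143
  R = 92 + 5·94 + 3·143 = 991
  X = 234 − 6·143 + 3·991 = 2349
Option 2 (R := 84):
  N = 84
  J = 143
  R = 84
  X = 234 − 6·143 + 3·84 = -372
Option 3 (N + 29):
  N = 84 + 29 = 113
  J = 143
  R = 92 + 5·113 + 3·143 = 1086
  X = 234 − 6·143 + 3·1086 = 2634
Comparing — Option 1: X=2349, Option 2: X=-372, Option 3: X=2634. Lowest is -372 (Option 2).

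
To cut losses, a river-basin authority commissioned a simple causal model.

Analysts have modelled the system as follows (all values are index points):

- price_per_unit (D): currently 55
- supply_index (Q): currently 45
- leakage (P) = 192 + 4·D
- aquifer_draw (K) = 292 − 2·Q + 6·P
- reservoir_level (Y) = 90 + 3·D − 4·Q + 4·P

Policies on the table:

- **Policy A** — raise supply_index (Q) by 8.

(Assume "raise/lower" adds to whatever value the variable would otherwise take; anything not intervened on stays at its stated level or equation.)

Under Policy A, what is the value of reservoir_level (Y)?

Policy A (Q + 8):
  D = 55
  Q = 45 + 8 = 53
  P = 192 + 4·55 = 412
  Y = 90 + 3·55 − 4·53 + 4·412 = 1691

1691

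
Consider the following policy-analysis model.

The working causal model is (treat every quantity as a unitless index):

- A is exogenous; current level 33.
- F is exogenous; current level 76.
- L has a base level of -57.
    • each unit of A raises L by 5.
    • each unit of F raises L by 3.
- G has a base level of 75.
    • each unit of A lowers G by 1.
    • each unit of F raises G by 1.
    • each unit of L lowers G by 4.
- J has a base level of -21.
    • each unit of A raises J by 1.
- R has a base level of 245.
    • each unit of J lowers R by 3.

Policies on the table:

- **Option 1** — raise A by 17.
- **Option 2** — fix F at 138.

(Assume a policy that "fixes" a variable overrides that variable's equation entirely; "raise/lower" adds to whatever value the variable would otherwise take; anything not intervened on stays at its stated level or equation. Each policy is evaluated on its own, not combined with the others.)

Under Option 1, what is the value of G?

-1583

Option 1 (A + 17):
  A = 33 + 17 = 50
  F = 76
  L = -57 + 5·50 + 3·76 = 421
  G = 75 − 50 + 76 − 4·421 = -1583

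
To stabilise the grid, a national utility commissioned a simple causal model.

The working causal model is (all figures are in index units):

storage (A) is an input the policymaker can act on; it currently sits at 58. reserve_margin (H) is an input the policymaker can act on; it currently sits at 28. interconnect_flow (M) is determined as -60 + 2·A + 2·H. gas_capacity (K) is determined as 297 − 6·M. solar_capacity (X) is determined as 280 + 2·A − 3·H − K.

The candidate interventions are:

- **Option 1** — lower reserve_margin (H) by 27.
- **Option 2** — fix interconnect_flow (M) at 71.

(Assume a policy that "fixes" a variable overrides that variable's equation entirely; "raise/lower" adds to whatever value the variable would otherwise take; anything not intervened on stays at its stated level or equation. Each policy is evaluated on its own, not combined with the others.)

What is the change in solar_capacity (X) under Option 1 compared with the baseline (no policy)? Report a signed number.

Baseline:
  A = 58
  H = 28
  M = -60 + 2·58 + 2·28 = 112
  K = 297 − 6·112 = -375
  X = 280 + 2·58 − 3·28 − (-375) = 687
Option 1 (H − 27):
  A = 58
  H = 28 − 27 = 1
  M = -60 + 2·58 + 2·1 = 58
  K = 297 − 6·58 = -51
  X = 280 + 2·58 − 3·1 − (-51) = 444
Change in X: 444 − 687 = -243

-243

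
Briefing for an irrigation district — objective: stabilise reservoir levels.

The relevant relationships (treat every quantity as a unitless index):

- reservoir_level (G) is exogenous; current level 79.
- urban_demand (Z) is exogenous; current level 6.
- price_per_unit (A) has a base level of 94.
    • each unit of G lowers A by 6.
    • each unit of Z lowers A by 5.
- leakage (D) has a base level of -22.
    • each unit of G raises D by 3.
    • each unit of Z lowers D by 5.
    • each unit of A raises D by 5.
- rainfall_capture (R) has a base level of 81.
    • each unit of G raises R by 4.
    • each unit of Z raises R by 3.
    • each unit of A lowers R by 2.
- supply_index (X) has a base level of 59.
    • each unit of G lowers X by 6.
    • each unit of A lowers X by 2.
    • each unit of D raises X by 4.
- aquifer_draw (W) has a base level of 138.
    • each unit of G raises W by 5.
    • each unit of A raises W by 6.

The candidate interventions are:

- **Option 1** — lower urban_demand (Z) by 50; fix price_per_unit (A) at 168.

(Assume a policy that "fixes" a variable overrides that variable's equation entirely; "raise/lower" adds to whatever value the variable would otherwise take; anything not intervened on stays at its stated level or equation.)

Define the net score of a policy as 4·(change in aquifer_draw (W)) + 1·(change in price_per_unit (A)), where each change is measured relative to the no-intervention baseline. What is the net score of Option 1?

Baseline:
  G = 79
  Z = 6
  A = 94 − 6·79 − 5·6 = -410
  W = 138 + 5·79 + 6·(-410) = -1927
Option 1 (Z − 50, A := 168):
  G = 79
  Z = 6 − 50 = -44
  A = 168
  W = 138 + 5·79 + 6·168 = 1541
ΔW = 1541 − (-1927) = 3468; ΔA = 168 − (-410) = 578
Score = 4·3468 + 1·578 = 14450

14450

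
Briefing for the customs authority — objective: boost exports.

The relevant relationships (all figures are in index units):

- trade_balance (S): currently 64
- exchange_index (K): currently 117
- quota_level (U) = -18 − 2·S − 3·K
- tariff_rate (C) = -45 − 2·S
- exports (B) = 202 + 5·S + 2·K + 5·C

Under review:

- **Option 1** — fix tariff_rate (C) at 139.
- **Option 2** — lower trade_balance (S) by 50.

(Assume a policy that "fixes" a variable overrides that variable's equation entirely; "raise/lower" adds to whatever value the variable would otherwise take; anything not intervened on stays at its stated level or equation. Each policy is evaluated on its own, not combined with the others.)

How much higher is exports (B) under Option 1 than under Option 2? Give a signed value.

Option 1 (C := 139):
  S = 64
  K = 117
  C = 139
  B = 202 + 5·64 + 2·117 + 5·139 = 1451
Option 2 (S − 50):
  S = 64 − 50 = 14
  K = 117
  C = -45 − 2·14 = -73
  B = 202 + 5·14 + 2·117 + 5·(-73) = 141
B: 1451 − 141 = 1310

1310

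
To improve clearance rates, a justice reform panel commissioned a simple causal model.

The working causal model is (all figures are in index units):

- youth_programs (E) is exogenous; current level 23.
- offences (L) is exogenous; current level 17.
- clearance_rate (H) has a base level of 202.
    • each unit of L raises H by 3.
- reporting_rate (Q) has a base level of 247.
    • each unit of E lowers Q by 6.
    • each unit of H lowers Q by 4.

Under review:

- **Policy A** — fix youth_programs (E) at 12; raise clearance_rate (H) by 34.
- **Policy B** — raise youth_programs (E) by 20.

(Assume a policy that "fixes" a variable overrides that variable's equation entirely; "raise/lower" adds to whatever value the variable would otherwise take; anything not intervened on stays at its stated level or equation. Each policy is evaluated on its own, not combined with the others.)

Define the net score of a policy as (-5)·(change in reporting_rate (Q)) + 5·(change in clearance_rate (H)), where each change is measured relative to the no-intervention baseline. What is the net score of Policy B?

Baseline:
  E = 23
  L = 17
  H = 202 + 3·17 = 253
  Q = 247 − 6·23 − 4·253 = -903
Policy B (E + 20):
  E = 23 + 20 = 43
  L = 17
  H = 202 + 3·17 = 253
  Q = 247 − 6·43 − 4·253 = -1023
ΔQ = -1023 − (-903) = -120; ΔH = 253 − 253 = 0
Score = (-5)·(-120) + 5·0 = 600

600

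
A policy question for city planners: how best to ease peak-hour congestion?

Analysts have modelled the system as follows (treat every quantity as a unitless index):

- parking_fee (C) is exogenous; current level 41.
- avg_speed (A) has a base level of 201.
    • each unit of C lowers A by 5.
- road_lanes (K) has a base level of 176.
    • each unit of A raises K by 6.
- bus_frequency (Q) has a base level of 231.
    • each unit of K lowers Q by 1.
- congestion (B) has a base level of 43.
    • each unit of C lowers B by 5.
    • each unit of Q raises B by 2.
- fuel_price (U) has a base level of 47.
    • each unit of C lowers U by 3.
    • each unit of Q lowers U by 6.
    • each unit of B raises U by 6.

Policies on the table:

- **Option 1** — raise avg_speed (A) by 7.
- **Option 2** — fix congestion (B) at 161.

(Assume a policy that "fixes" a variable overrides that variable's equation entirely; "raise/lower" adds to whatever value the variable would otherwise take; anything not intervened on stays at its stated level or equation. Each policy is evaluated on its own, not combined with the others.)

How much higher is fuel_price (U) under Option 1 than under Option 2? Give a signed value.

Option 1 (A + 7):
  C = 41
  A = 201 − 5·41 (+7 from intervention) = 3
  K = 176 + 6·3 = 194
  Q = 231 − 194 = 37
  B = 43 − 5·41 + 2·37 = -88
  U = 47 − 3·41 − 6·37 + 6·(-88) = -826
Option 2 (B := 161):
  C = 41
  A = 201 − 5·41 = -4
  K = 176 + 6·(-4) = 152
  Q = 231 − 152 = 79
  B = 161
  U = 47 − 3·41 − 6·79 + 6·161 = 416
U: -826 − 416 = -1242

-1242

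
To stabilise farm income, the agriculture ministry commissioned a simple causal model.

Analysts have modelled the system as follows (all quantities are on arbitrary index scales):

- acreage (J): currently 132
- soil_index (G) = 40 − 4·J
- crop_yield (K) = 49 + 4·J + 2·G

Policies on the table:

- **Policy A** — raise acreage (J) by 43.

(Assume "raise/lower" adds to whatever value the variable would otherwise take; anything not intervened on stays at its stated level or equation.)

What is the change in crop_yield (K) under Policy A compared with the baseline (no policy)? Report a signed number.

Baseline:
  J = 132
  G = 40 − 4·132 = -488
  K = 49 + 4·132 + 2·(-488) = -399
Policy A (J + 43):
  J = 132 + 43 = 175
  G = 40 − 4·175 = -660
  K = 49 + 4·175 + 2·(-660) = -571
Change in K: -571 − (-399) = -172

-172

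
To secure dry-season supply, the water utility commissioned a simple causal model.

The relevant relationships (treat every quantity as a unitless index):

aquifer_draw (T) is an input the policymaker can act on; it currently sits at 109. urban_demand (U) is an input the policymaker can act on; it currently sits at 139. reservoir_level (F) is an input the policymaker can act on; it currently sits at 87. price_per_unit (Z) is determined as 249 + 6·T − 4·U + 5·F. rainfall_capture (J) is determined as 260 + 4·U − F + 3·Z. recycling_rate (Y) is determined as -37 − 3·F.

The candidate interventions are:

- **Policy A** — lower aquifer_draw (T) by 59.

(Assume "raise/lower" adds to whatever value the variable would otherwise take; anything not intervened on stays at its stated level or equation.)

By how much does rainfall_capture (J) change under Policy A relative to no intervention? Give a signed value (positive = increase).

-1062

Baseline:
  T = 109
  U = 139
  F = 87
  Z = 249 + 6·109 − 4·139 + 5·87 = 782
  J = 260 + 4·139 − 87 + 3·782 = 3075
Policy A (T − 59):
  T = 109 − 59 = 50
  U = 139
  F = 87
  Z = 249 + 6·50 − 4·139 + 5·87 = 428
  J = 260 + 4·139 − 87 + 3·428 = 2013
Change in J: 2013 − 3075 = -1062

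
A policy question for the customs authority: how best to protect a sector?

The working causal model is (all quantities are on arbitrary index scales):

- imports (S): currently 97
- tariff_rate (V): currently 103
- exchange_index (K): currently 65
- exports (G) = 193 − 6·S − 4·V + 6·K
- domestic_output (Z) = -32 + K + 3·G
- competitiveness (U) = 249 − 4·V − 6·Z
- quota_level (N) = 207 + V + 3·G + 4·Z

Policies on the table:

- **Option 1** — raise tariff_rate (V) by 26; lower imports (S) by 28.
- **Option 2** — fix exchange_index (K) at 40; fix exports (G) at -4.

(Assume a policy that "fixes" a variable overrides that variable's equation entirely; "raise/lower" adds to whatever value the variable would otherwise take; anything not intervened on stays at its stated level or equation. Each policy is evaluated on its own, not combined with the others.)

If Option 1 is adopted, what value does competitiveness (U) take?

5781

Option 1 (V + 26, S − 28):
  S = 97 − 28 = 69
  V = 103 + 26 = 129
  K = 65
  G = 193 − 6·69 − 4·129 + 6·65 = -347
  Z = -32 + 65 + 3·(-347) = -1008
  U = 249 − 4·129 − 6·(-1008) = 5781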